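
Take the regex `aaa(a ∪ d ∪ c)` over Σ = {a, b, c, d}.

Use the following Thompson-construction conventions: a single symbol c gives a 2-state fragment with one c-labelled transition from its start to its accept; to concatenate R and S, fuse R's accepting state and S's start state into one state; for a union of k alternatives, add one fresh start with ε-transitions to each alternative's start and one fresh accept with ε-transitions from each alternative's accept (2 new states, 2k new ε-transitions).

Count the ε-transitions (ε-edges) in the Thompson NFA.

Bottom-up over the parse tree:
Each of the 6 symbol leaves contributes 0 ε-transitions.
  a ∪ d ∪ c : 6 ε-transitions
  aaa(a ∪ d ∪ c) : 6 ε-transitions

6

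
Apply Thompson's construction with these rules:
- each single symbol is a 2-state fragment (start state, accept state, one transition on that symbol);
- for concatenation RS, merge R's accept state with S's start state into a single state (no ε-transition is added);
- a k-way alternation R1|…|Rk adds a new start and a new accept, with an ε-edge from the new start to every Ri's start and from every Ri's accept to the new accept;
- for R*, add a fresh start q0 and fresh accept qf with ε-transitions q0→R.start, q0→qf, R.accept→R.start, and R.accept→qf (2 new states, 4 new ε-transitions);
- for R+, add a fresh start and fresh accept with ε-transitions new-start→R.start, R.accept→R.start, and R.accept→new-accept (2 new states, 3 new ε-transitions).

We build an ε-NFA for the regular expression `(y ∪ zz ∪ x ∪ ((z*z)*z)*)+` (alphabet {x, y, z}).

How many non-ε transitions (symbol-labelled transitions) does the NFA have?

Per subexpression:
Each of the 7 symbol leaves contributes exactly 1 symbol transition.
  zz → 2 symbol transitions
  z* → 1 symbol transition
  z*z → 2 symbol transitions
  (z*z)* → 2 symbol transitions
  (z*z)*z → 3 symbol transitions
  ((z*z)*z)* → 3 symbol transitions
  y ∪ zz ∪ x ∪ ((z*z)*z)* → 7 symbol transitions
  (y ∪ zz ∪ x ∪ ((z*z)*z)*)+ → 7 symbol transitions

7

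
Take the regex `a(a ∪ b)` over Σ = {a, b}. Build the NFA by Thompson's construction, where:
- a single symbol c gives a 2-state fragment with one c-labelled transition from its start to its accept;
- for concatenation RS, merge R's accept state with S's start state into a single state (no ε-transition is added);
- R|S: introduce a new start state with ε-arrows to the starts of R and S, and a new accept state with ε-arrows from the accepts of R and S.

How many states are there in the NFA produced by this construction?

7

Building bottom-up:
Each of the 3 symbol leaves contributes a 2-state fragment.
  a ∪ b : 6 states
  a(a ∪ b) : 7 states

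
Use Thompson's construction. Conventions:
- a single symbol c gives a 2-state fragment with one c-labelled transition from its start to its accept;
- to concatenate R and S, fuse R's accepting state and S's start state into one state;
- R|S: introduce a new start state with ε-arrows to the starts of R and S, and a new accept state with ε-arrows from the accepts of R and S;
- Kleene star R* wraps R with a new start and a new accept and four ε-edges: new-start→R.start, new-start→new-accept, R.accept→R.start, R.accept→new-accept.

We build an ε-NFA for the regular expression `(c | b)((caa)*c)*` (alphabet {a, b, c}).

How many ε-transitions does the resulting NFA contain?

By structural recursion:
Each of the 6 symbol leaves contributes 0 ε-transitions.
  c | b = 4 ε-transitions
  caa = 0 ε-transitions
  (caa)* = 4 ε-transitions
  (caa)*c = 4 ε-transitions
  ((caa)*c)* = 8 ε-transitions
  (c | b)((caa)*c)* = 12 ε-transitions

12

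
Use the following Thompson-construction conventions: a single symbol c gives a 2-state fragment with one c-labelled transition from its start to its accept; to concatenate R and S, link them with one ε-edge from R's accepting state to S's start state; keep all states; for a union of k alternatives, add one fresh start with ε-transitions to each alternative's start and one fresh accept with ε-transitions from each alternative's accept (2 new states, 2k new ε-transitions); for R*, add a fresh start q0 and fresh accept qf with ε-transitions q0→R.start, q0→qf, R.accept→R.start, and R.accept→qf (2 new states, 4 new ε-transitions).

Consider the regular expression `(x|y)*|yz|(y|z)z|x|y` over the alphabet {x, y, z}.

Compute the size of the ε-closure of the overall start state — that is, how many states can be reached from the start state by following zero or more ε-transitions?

Work bottom-up. For each fragment F, track |ε-closure(F.start)| and whether F's accept lies in that closure (i.e. whether F accepts ε). A single-symbol fragment has closure size 1 and does not accept ε.
  x|y → new start ε-reaches every alternative's start; none of them accept ε, so the new accept is not reached: C = 1 + 1 + 1 = 3
  (x|y)* → C = 1 (new start) + 3 (body) + 1 (new accept) = 5
  yz → same as the first factor's closure: C = 1
  y|z → new start ε-reaches every alternative's start; none of them accept ε, so the new accept is not reached: C = 1 + 1 + 1 = 3
  (y|z)z → same as the first factor's closure: C = 3
  (x|y)*|yz|(y|z)z|x|y → C = 1 (new start) + (5 + 1 + 3 + 1 + 1) + 1 (new accept, since some branch ε-reaches its own accept) = 13

13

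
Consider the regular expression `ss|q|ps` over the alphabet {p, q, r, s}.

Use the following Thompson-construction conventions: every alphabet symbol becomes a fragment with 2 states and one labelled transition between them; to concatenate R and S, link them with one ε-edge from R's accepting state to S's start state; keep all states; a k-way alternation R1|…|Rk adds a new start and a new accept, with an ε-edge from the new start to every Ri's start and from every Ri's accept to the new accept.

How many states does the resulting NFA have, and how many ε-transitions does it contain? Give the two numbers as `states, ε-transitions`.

Per subexpression:
Each of the 5 symbol leaves contributes 2 states and 0 ε-transitions.
  ss — 4 states, 1 ε-transition
  ps — 4 states, 1 ε-transition
  ss|q|ps — 12 states, 8 ε-transitions

12, 8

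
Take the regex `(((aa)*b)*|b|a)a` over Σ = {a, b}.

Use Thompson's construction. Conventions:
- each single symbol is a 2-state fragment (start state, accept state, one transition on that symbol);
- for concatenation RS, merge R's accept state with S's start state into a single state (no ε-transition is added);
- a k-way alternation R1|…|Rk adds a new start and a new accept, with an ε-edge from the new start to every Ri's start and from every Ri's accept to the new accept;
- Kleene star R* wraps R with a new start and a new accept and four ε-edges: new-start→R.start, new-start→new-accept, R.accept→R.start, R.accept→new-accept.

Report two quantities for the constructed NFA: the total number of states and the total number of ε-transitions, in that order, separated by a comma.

Bottom-up over the parse tree:
Each of the 6 symbol leaves contributes 2 states and 0 ε-transitions.
  aa — 3 states, 0 ε-transitions
  (aa)* — 5 states, 4 ε-transitions
  (aa)*b — 6 states, 4 ε-transitions
  ((aa)*b)* — 8 states, 8 ε-transitions
  ((aa)*b)*|b|a — 14 states, 14 ε-transitions
  (((aa)*b)*|b|a)a — 15 states, 14 ε-transitions

15, 14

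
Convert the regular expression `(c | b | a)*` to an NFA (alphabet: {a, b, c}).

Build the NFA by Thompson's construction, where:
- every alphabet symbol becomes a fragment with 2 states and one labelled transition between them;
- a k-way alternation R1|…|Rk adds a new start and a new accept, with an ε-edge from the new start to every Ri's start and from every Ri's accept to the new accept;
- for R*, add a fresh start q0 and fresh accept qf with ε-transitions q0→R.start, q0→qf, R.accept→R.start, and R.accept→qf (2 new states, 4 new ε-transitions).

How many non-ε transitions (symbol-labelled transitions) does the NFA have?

3

Per subexpression:
Each of the 3 symbol leaves contributes exactly 1 symbol transition.
  c | b | a → 3 symbol transitions
  (c | b | a)* → 3 symbol transitions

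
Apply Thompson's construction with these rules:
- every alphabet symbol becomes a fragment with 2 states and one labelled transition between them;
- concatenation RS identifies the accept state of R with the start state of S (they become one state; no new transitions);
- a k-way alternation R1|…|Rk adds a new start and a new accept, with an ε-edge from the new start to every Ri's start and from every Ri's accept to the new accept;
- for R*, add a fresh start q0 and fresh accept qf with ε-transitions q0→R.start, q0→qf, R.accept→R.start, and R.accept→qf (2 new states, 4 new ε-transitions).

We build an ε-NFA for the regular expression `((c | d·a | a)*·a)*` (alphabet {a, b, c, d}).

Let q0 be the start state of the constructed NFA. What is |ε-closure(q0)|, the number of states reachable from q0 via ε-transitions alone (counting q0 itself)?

Work bottom-up. For each fragment F, track |ε-closure(F.start)| and whether F's accept lies in that closure (i.e. whether F accepts ε). A single-symbol fragment has closure size 1 and does not accept ε.
  d·a : |closure| equals the left operand's closure size = 1 (its accept is not ε-reachable, so the closure stops there)
  c | d·a | a : new start ε-reaches every alternative's start; none of them accept ε, so the new accept is not reached: |closure| = 1 + 1 + 1 + 1 = 4
  (c | d·a | a)* : new start has ε-edges to the inner start and to the new accept, so |closure| = 2 + 4 = 6
  (c | d·a | a)*·a : the left operand accepts ε, so the closure extends into the next operand (the shared merged state is already counted); |closure| = 6 + (1−1) = 6
  ((c | d·a | a)*·a)* : new start has ε-edges to the inner start and to the new accept, so |closure| = 2 + 6 = 8

8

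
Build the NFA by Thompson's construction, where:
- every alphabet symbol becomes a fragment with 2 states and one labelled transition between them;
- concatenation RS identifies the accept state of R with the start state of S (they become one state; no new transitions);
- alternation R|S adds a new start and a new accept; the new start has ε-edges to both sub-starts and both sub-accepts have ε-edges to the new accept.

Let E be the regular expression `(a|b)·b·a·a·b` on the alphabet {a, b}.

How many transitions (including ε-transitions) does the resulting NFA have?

Recursing over subexpressions:
Each of the 6 symbol leaves contributes 1 transition (1 symbol, 0 ε).
  a|b → 6 transitions (2 symbol, 4 ε)
  (a|b)·b·a·a·b → 10 transitions (6 symbol, 4 ε)

10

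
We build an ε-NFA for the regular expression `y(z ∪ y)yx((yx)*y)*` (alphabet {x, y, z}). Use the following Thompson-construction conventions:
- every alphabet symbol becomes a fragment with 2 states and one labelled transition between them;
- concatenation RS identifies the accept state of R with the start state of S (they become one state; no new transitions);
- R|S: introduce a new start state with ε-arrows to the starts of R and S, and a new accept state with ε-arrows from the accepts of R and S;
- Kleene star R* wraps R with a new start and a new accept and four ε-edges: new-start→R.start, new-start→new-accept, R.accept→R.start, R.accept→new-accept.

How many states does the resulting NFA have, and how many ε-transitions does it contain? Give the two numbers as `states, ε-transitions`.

16, 12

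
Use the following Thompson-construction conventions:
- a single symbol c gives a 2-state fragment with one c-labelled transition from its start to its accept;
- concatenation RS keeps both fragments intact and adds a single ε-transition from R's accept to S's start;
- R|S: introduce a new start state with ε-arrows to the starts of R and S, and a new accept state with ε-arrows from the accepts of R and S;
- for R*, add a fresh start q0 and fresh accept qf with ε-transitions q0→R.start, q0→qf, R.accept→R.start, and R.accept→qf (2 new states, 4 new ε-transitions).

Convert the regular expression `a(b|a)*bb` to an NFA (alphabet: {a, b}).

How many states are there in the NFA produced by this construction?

14

By structural recursion:
Each of the 5 symbol leaves contributes a 2-state fragment.
  b|a → 6 states
  (b|a)* → 8 states
  a(b|a)*bb → 14 states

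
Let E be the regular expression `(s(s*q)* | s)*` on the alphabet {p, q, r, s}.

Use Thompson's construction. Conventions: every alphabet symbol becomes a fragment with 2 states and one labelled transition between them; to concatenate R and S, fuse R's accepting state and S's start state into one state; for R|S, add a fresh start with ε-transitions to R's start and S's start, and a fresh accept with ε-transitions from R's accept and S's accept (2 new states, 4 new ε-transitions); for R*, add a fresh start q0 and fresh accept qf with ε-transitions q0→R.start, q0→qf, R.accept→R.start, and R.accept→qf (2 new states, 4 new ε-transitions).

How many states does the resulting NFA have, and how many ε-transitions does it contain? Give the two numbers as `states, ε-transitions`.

By structural recursion:
Each of the 4 symbol leaves contributes 2 states and 0 ε-transitions.
  s* → 4 states, 4 ε-transitions
  s*q → 5 states, 4 ε-transitions
  (s*q)* → 7 states, 8 ε-transitions
  s(s*q)* → 8 states, 8 ε-transitions
  s(s*q)* | s → 12 states, 12 ε-transitions
  (s(s*q)* | s)* → 14 states, 16 ε-transitions

14, 16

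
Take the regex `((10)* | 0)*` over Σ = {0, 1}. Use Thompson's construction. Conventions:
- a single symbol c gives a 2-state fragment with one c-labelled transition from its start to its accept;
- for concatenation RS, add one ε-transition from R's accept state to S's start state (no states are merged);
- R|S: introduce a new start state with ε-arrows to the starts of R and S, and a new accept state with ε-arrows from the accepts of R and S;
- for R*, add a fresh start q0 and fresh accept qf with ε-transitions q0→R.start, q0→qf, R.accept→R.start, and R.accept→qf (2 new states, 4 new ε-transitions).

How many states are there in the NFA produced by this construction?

12

Bottom-up over the parse tree:
Each of the 3 symbol leaves contributes a 2-state fragment.
  10 = 4 states
  (10)* = 6 states
  (10)* | 0 = 10 states
  ((10)* | 0)* = 12 states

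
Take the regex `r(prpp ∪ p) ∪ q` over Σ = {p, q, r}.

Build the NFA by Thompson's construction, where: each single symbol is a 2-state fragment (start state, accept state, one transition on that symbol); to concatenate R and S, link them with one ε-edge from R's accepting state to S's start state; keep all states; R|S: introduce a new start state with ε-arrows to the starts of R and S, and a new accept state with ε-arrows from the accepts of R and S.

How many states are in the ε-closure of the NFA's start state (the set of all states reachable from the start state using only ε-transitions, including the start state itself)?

3

Work bottom-up. For each fragment F, track |ε-closure(F.start)| and whether F's accept lies in that closure (i.e. whether F accepts ε). A single-symbol fragment has closure size 1 and does not accept ε.
  prpp — |ε-closure| equals the left operand's closure size = 1 (its accept is not ε-reachable, so the closure stops there)
  prpp ∪ p — |ε-closure| = 1 + 1 + 1 = 3 (the new accept is not ε-reachable since no branch accepts ε)
  r(prpp ∪ p) — same as the first factor's closure: |ε-closure| = 1
  r(prpp ∪ p) ∪ q — new start ε-reaches every alternative's start; none of them accept ε, so the new accept is not reached: |ε-closure| = 1 + 1 + 1 = 3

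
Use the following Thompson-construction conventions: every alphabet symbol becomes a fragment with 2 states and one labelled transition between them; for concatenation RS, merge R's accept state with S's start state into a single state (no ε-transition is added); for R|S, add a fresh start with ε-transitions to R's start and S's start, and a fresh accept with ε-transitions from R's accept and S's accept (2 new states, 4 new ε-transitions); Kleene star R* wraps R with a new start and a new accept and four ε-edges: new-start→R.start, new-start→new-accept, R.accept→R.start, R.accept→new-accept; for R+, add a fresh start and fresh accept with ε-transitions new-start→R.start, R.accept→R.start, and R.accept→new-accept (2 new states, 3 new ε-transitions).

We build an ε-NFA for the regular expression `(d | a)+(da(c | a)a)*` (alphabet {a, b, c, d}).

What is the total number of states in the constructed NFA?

18

By structural recursion:
Each of the 7 symbol leaves contributes a 2-state fragment.
  d | a = 6 states
  (d | a)+ = 8 states
  c | a = 6 states
  da(c | a)a = 9 states
  (da(c | a)a)* = 11 states
  (d | a)+(da(c | a)a)* = 18 states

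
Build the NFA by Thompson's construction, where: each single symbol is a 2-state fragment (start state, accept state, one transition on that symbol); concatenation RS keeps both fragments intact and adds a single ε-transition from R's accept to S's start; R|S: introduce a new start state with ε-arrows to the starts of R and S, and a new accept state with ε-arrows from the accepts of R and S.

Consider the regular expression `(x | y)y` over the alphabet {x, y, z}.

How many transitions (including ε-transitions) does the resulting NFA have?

Per subexpression:
Each of the 3 symbol leaves contributes 1 transition (1 symbol, 0 ε).
  x | y — 6 transitions (2 symbol, 4 ε)
  (x | y)y — 8 transitions (3 symbol, 5 ε)

8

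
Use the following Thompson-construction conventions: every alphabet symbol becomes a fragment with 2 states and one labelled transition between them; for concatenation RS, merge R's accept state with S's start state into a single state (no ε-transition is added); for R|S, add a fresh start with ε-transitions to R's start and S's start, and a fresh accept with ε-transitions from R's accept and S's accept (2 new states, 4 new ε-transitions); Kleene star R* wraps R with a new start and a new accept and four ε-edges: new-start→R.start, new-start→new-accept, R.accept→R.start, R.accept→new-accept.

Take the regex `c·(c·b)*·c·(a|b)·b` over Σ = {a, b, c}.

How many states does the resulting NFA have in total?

13

Recursing over subexpressions:
Each of the 7 symbol leaves contributes a 2-state fragment.
  c·b = 3 states
  (c·b)* = 5 states
  a|b = 6 states
  c·(c·b)*·c·(a|b)·b = 13 states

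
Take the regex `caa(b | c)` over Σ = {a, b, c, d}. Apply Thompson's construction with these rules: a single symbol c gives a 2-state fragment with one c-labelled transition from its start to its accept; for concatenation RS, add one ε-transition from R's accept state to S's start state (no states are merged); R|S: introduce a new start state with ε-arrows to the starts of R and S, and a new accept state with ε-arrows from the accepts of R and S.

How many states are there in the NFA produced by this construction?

12

Bottom-up over the parse tree:
Each of the 5 symbol leaves contributes a 2-state fragment.
  b | c — 6 states
  caa(b | c) — 12 states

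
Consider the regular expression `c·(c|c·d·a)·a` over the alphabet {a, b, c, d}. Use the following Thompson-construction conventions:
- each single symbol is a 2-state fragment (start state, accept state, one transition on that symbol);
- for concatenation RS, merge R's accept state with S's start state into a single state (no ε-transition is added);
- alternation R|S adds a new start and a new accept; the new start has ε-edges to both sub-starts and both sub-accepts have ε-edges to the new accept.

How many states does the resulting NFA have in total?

By structural recursion:
Each of the 6 symbol leaves contributes a 2-state fragment.
  c·d·a : 4 states
  c|c·d·a : 8 states
  c·(c|c·d·a)·a : 10 states

10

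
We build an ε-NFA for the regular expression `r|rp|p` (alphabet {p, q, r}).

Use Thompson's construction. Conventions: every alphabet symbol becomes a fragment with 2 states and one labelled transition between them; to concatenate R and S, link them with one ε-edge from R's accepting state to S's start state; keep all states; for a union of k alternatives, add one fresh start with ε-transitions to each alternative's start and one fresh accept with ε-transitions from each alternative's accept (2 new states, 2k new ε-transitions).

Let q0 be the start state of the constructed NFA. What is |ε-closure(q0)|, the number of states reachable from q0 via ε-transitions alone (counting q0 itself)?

Compute the ε-closure size of each fragment's start state recursively; a symbol fragment's start has no outgoing ε-edge, so its closure is just itself (size 1).
  rp → same as the first factor's closure: |closure| = 1
  r|rp|p → |closure| = 1 + 1 + 1 + 1 = 4 (the new accept is not ε-reachable since no branch accepts ε)

4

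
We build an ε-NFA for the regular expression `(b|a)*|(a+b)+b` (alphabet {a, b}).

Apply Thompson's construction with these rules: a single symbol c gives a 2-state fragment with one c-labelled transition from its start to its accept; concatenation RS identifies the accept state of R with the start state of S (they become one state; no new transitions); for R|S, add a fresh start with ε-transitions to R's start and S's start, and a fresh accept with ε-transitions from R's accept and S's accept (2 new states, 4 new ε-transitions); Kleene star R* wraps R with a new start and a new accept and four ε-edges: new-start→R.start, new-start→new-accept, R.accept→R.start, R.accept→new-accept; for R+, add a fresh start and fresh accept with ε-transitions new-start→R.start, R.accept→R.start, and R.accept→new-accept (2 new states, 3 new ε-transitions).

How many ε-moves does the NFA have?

18

Building bottom-up:
Each of the 5 symbol leaves contributes 0 ε-transitions.
  b|a : 4 ε-transitions
  (b|a)* : 8 ε-transitions
  a+ : 3 ε-transitions
  a+b : 3 ε-transitions
  (a+b)+ : 6 ε-transitions
  (a+b)+b : 6 ε-transitions
  (b|a)*|(a+b)+b : 18 ε-transitions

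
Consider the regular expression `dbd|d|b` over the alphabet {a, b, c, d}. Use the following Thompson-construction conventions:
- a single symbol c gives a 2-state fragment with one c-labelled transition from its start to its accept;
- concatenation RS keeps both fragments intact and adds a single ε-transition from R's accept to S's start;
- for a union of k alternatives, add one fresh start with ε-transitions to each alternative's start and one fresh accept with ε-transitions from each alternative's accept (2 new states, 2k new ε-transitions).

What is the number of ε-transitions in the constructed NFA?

8

Per subexpression:
Each of the 5 symbol leaves contributes 0 ε-transitions.
  dbd → 2 ε-transitions
  dbd|d|b → 8 ε-transitions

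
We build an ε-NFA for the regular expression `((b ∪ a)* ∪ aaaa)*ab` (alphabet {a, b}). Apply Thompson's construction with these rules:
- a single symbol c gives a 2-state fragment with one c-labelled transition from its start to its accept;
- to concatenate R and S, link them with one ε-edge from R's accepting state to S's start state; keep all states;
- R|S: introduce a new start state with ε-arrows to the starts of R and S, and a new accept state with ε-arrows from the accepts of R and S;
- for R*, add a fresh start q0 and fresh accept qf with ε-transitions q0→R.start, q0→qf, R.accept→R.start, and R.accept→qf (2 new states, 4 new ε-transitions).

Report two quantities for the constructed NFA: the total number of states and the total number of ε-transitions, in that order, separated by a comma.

Per subexpression:
Each of the 8 symbol leaves contributes 2 states and 0 ε-transitions.
  b ∪ a : 6 states, 4 ε-transitions
  (b ∪ a)* : 8 states, 8 ε-transitions
  aaaa : 8 states, 3 ε-transitions
  (b ∪ a)* ∪ aaaa : 18 states, 15 ε-transitions
  ((b ∪ a)* ∪ aaaa)* : 20 states, 19 ε-transitions
  ((b ∪ a)* ∪ aaaa)*ab : 24 states, 21 ε-transitions

24, 21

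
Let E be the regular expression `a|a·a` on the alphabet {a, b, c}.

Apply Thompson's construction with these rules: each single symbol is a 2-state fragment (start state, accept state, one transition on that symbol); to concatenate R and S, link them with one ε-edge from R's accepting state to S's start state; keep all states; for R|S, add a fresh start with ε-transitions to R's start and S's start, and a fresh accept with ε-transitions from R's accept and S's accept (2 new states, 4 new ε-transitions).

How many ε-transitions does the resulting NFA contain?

5

Per subexpression:
Each of the 3 symbol leaves contributes 0 ε-transitions.
  a·a : 1 ε-transition
  a|a·a : 5 ε-transitions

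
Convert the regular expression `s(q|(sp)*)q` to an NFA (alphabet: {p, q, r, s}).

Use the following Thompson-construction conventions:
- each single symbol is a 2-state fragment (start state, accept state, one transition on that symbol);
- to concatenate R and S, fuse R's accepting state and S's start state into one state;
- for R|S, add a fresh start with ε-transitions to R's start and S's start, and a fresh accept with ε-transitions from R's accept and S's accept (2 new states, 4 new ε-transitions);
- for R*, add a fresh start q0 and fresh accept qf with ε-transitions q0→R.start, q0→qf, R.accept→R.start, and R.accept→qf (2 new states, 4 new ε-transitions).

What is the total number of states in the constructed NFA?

Per subexpression:
Each of the 5 symbol leaves contributes a 2-state fragment.
  sp = 3 states
  (sp)* = 5 states
  q|(sp)* = 9 states
  s(q|(sp)*)q = 11 states

11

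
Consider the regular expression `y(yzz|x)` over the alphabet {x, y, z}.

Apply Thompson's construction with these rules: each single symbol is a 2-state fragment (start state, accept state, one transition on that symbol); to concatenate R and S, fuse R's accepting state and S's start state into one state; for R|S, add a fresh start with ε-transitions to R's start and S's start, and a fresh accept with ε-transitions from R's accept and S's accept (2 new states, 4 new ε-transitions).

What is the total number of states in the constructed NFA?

9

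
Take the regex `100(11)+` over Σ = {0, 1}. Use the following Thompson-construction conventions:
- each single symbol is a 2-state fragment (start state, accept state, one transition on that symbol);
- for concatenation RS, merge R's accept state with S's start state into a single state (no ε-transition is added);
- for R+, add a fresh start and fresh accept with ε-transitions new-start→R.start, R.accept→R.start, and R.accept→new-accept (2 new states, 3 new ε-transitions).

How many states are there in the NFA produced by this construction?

8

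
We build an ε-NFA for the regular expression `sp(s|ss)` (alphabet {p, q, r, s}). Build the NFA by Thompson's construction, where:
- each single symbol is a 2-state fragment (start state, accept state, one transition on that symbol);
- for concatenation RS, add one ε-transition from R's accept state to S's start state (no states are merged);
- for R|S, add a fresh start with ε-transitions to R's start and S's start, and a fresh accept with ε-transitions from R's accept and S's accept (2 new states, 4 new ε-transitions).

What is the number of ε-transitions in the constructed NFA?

Recursing over subexpressions:
Each of the 5 symbol leaves contributes 0 ε-transitions.
  ss : 1 ε-transition
  s|ss : 5 ε-transitions
  sp(s|ss) : 7 ε-transitions

7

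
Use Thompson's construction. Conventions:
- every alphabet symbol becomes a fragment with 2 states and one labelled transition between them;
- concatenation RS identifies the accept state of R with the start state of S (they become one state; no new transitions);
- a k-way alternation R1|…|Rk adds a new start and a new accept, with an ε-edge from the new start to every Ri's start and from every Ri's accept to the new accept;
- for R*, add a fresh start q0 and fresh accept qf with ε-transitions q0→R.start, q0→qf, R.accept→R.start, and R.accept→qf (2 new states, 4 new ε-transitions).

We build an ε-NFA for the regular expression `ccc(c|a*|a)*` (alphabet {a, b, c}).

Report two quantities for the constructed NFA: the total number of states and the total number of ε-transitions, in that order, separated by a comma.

15, 14

Bottom-up over the parse tree:
Each of the 6 symbol leaves contributes 2 states and 0 ε-transitions.
  a* = 4 states, 4 ε-transitions
  c|a*|a = 10 states, 10 ε-transitions
  (c|a*|a)* = 12 states, 14 ε-transitions
  ccc(c|a*|a)* = 15 states, 14 ε-transitions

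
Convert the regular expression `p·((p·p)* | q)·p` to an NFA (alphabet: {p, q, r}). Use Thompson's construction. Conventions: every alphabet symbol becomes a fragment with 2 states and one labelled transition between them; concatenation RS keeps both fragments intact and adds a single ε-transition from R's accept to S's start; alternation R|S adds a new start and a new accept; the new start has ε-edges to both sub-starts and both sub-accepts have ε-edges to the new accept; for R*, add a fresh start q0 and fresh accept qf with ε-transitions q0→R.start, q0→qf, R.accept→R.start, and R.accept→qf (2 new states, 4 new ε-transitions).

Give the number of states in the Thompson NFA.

14

Building bottom-up:
Each of the 5 symbol leaves contributes a 2-state fragment.
  p·p = 4 states
  (p·p)* = 6 states
  (p·p)* | q = 10 states
  p·((p·p)* | q)·p = 14 states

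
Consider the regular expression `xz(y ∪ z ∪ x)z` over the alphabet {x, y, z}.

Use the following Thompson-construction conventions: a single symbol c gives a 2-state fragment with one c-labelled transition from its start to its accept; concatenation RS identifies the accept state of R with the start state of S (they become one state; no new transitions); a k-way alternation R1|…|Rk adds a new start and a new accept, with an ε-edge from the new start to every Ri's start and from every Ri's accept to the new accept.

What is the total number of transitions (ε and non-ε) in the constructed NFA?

12

Per subexpression:
Each of the 6 symbol leaves contributes 1 transition (1 symbol, 0 ε).
  y ∪ z ∪ x : 9 transitions (3 symbol, 6 ε)
  xz(y ∪ z ∪ x)z : 12 transitions (6 symbol, 6 ε)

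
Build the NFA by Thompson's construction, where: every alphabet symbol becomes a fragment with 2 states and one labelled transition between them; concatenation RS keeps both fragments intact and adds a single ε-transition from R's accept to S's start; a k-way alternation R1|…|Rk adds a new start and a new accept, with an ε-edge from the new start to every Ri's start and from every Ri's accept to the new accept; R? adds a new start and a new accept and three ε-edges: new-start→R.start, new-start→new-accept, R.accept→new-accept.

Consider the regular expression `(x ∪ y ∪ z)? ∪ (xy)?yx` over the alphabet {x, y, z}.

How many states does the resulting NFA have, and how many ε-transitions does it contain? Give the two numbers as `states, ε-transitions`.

Building bottom-up:
Each of the 7 symbol leaves contributes 2 states and 0 ε-transitions.
  x ∪ y ∪ z → 8 states, 6 ε-transitions
  (x ∪ y ∪ z)? → 10 states, 9 ε-transitions
  xy → 4 states, 1 ε-transition
  (xy)? → 6 states, 4 ε-transitions
  (xy)?yx → 10 states, 6 ε-transitions
  (x ∪ y ∪ z)? ∪ (xy)?yx → 22 states, 19 ε-transitions

22, 19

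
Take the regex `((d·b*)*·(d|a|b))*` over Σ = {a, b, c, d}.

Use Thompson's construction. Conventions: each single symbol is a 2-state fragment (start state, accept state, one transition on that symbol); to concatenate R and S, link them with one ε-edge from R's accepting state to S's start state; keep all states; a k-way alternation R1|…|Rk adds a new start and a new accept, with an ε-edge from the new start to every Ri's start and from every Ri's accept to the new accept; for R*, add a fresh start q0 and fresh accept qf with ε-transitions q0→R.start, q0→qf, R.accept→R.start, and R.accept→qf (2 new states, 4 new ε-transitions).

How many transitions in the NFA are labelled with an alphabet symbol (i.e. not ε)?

Per subexpression:
Each of the 5 symbol leaves contributes exactly 1 symbol transition.
  b* → 1 symbol transition
  d·b* → 2 symbol transitions
  (d·b*)* → 2 symbol transitions
  d|a|b → 3 symbol transitions
  (d·b*)*·(d|a|b) → 5 symbol transitions
  ((d·b*)*·(d|a|b))* → 5 symbol transitions

5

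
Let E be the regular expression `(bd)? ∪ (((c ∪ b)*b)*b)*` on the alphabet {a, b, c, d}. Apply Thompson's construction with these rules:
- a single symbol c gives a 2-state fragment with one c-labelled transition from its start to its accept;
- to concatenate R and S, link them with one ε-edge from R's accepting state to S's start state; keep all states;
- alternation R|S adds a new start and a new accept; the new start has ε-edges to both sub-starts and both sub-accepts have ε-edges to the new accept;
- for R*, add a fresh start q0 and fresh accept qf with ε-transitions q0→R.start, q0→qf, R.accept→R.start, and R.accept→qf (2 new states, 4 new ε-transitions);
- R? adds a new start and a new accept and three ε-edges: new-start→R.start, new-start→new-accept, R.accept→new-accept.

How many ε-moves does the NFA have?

26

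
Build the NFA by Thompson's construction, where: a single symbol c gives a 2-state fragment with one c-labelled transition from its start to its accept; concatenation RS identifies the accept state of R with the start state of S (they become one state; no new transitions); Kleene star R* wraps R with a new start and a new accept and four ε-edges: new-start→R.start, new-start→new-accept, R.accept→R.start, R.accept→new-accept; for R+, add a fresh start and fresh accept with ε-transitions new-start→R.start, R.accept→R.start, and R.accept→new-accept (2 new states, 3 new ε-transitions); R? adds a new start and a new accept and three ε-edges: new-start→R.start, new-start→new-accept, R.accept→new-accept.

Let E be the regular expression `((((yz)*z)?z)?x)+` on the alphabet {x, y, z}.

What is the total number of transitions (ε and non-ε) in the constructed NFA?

18

Bottom-up over the parse tree:
Each of the 5 symbol leaves contributes 1 transition (1 symbol, 0 ε).
  yz : 2 transitions (2 symbol, 0 ε)
  (yz)* : 6 transitions (2 symbol, 4 ε)
  (yz)*z : 7 transitions (3 symbol, 4 ε)
  ((yz)*z)? : 10 transitions (3 symbol, 7 ε)
  ((yz)*z)?z : 11 transitions (4 symbol, 7 ε)
  (((yz)*z)?z)? : 14 transitions (4 symbol, 10 ε)
  (((yz)*z)?z)?x : 15 transitions (5 symbol, 10 ε)
  ((((yz)*z)?z)?x)+ : 18 transitions (5 symbol, 13 ε)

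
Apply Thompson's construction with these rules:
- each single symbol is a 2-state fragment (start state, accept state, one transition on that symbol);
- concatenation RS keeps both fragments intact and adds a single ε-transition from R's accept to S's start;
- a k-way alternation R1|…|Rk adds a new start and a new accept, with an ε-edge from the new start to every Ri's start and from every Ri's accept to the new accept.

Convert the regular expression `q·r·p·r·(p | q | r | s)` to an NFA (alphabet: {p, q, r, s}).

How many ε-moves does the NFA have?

12

By structural recursion:
Each of the 8 symbol leaves contributes 0 ε-transitions.
  p | q | r | s — 8 ε-transitions
  q·r·p·r·(p | q | r | s) — 12 ε-transitions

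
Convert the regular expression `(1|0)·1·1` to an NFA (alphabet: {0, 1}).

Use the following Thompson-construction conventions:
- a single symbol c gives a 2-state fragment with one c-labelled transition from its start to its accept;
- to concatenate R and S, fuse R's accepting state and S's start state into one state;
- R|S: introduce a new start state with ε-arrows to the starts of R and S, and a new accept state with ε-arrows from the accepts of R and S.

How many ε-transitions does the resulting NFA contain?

4

Building bottom-up:
Each of the 4 symbol leaves contributes 0 ε-transitions.
  1|0 → 4 ε-transitions
  (1|0)·1·1 → 4 ε-transitions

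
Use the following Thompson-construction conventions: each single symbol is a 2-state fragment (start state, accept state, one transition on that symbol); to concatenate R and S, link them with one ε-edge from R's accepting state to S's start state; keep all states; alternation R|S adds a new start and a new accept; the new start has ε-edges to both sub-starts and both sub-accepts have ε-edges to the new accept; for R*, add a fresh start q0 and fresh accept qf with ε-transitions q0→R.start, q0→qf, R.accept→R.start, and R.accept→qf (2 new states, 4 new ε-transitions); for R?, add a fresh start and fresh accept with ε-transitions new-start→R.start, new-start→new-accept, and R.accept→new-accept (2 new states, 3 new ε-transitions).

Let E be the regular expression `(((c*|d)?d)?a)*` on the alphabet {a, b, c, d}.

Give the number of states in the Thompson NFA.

18

By structural recursion:
Each of the 4 symbol leaves contributes a 2-state fragment.
  c* = 4 states
  c*|d = 8 states
  (c*|d)? = 10 states
  (c*|d)?d = 12 states
  ((c*|d)?d)? = 14 states
  ((c*|d)?d)?a = 16 states
  (((c*|d)?d)?a)* = 18 states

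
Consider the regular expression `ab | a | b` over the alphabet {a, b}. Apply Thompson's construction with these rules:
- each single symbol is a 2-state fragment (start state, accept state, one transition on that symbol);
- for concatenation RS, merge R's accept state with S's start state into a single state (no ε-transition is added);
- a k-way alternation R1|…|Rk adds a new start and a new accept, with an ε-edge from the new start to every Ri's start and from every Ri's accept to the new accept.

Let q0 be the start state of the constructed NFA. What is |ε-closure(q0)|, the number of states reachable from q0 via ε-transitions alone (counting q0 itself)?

Work bottom-up. For each fragment F, track |ε-closure(F.start)| and whether F's accept lies in that closure (i.e. whether F accepts ε). A single-symbol fragment has closure size 1 and does not accept ε.
  ab — same as the first factor's closure: |closure| = 1
  ab | a | b — new start ε-reaches every alternative's start; none of them accept ε, so the new accept is not reached: |closure| = 1 + 1 + 1 + 1 = 4

4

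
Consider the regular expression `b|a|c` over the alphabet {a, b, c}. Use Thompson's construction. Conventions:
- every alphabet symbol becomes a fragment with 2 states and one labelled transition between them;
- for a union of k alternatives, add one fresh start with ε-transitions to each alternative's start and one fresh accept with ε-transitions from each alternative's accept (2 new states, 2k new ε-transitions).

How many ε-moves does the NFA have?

6

Bottom-up over the parse tree:
Each of the 3 symbol leaves contributes 0 ε-transitions.
  b|a|c — 6 ε-transitions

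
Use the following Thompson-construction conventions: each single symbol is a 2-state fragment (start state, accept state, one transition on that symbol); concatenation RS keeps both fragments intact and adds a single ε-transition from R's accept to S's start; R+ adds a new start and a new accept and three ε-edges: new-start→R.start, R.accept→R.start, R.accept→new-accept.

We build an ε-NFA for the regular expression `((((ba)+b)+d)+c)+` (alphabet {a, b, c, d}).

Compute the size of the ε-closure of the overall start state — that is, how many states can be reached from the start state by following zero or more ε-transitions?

5

Work bottom-up. For each fragment F, track |ε-closure(F.start)| and whether F's accept lies in that closure (i.e. whether F accepts ε). A single-symbol fragment has closure size 1 and does not accept ε.
  ba : same as the first factor's closure: C = 1
  (ba)+ : C = 1 + 1 = 2 (the body doesn't accept ε, so the new accept is not reached)
  (ba)+b : same as the first factor's closure: C = 2
  ((ba)+b)+ : new start ε-reaches only the body's start; the new accept needs a symbol first: C = 1 + 2 = 3
  ((ba)+b)+d : C equals the left operand's closure size = 3 (its accept is not ε-reachable, so the closure stops there)
  (((ba)+b)+d)+ : new start ε-reaches only the body's start; the new accept needs a symbol first: C = 1 + 3 = 4
  (((ba)+b)+d)+c : C equals the left operand's closure size = 4 (its accept is not ε-reachable, so the closure stops there)
  ((((ba)+b)+d)+c)+ : C = 1 + 4 = 5 (the body doesn't accept ε, so the new accept is not reached)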